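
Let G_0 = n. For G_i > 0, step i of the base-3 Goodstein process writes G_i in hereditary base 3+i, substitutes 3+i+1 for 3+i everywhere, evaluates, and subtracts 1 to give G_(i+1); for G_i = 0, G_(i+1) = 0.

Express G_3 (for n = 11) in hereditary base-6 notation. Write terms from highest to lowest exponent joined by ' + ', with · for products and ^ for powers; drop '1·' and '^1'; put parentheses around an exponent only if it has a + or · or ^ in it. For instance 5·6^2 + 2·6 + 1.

G_0=11  [base 3] 3^2 + 2  →[3↦4]→  4^2 + 2 = 18  −1 ⇒ G_1=17
G_1=17  [base 4] 4^2 + 1  →[4↦5]→  5^2 + 1 = 26  −1 ⇒ G_2=25
G_2=25  [base 5] 5^2  →[5↦6]→  6^2 = 36  −1 ⇒ G_3=35
G_3=35  [base 6] 5·6 + 5  →[6↦7]→  5·7 + 5 = 40  −1 ⇒ G_4=39

5·6 + 5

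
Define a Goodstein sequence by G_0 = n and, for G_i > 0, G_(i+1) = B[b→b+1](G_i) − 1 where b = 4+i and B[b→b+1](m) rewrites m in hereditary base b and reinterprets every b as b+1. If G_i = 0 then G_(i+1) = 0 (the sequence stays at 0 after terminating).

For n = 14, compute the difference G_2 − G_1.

2

[0] 14 ≡ 3·4 + 2 (base 4). Lift 5: 17. −1: 16.
[1] 16 ≡ 3·5 + 1 (base 5). Lift 6: 19. −1: 18.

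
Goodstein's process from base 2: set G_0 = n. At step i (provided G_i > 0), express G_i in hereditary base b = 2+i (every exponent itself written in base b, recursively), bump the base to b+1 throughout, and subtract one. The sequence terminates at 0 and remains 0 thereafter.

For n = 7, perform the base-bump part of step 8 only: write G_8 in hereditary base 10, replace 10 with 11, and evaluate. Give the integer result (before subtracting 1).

150051214

step 0: 7 = 2^2 + 2 + 1; sub 3 for 2: 3^3 + 3 + 1; = 31; G_1 = 31−1 = 30
step 1: 30 = 3^3 + 3; sub 4 for 3: 4^4 + 4; = 260; G_2 = 260−1 = 259
step 2: 259 = 4^4 + 3; sub 5 for 4: 5^5 + 3; = 3128; G_3 = 3128−1 = 3127
step 3: 3127 = 5^5 + 2; sub 6 for 5: 6^6 + 2; = 46658; G_4 = 46658−1 = 46657
step 4: 46657 = 6^6 + 1; sub 7 for 6: 7^7 + 1; = 823544; G_5 = 823544−1 = 823543
step 5: 823543 = 7^7; sub 8 for 7: 8^8; = 16777216; G_6 = 16777216−1 = 16777215
step 6: 16777215 = 7·8^7 + 7·8^6 + 7·8^5 + 7·8^4 + 7·8^3 + 7·8^2 + 7·8 + 7; sub 9 for 8: 7·9^7 + 7·9^6 + 7·9^5 + 7·9^4 + 7·9^3 + 7·9^2 + 7·9 + 7; = 37665880; G_7 = 37665880−1 = 37665879
step 7: 37665879 = 7·9^7 + 7·9^6 + 7·9^5 + 7·9^4 + 7·9^3 + 7·9^2 + 7·9 + 6; sub 10 for 9: 7·10^7 + 7·10^6 + 7·10^5 + 7·10^4 + 7·10^3 + 7·10^2 + 7·10 + 6; = 77777776; G_8 = 77777776−1 = 77777775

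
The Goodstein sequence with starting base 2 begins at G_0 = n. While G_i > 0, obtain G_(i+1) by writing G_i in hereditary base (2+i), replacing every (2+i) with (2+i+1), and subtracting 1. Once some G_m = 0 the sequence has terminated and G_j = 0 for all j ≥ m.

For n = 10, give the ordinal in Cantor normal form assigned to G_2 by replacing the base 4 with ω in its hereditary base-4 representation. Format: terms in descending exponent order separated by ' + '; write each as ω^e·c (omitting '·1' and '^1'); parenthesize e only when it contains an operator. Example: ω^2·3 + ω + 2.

(0) 10|_2 = 2^(2 + 1) + 2 ↦ 3^(3 + 1) + 3|_3 = 84 ⇒ 83
(1) 83|_3 = 3^(3 + 1) + 2 ↦ 4^(4 + 1) + 2|_4 = 1026 ⇒ 1025
(2) 1025|_4 = 4^(4 + 1) + 1 ↦ 5^(5 + 1) + 1|_5 = 15626 ⇒ 15625

ω^(ω + 1) + 1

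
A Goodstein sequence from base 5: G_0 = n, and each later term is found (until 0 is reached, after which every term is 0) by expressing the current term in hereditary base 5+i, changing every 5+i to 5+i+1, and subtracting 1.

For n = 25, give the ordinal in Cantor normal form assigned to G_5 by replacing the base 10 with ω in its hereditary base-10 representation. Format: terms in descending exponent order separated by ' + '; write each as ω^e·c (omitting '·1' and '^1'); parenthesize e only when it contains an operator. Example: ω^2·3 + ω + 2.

base 5: 25 = 5^2; at 6: 6^2 = 36; next = 35
base 6: 35 = 5·6 + 5; at 7: 5·7 + 5 = 40; next = 39
base 7: 39 = 5·7 + 4; at 8: 5·8 + 4 = 44; next = 43
base 8: 43 = 5·8 + 3; at 9: 5·9 + 3 = 48; next = 47
base 9: 47 = 5·9 + 2; at 10: 5·10 + 2 = 52; next = 51
base 10: 51 = 5·10 + 1; at 11: 5·11 + 1 = 56; next = 55

ω·5 + 1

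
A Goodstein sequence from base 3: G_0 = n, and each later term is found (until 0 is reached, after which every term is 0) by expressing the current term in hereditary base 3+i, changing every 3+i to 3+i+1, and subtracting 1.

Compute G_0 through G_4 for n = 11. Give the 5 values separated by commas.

11, 17, 25, 35, 39

step 0: 11 = 3^2 + 2; sub 4 for 3: 4^2 + 2; = 18; G_1 = 18−1 = 17
step 1: 17 = 4^2 + 1; sub 5 for 4: 5^2 + 1; = 26; G_2 = 26−1 = 25
step 2: 25 = 5^2; sub 6 for 5: 6^2; = 36; G_3 = 36−1 = 35
step 3: 35 = 5·6 + 5; sub 7 for 6: 5·7 + 5; = 40; G_4 = 40−1 = 39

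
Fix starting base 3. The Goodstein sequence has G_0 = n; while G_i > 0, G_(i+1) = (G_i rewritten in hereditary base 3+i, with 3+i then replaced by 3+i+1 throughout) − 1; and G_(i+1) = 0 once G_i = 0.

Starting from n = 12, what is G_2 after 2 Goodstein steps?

27

G_0 = 12. HB_3(12) = 3^2 + 3. Bump = 20. G_1 = 19.
G_1 = 19. HB_4(19) = 4^2 + 3. Bump = 28. G_2 = 27.
G_2 = 27. HB_5(27) = 5^2 + 2. Bump = 38. G_3 = 37.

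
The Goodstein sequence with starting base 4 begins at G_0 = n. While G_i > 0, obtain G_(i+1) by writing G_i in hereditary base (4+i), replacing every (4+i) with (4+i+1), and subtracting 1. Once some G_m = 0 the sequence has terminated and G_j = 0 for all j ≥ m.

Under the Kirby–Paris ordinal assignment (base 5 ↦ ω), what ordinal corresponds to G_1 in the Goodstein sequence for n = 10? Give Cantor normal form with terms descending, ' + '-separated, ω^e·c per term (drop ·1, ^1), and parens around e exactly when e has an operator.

ω·2 + 1

i=0: 10 = 2·4 + 2 (b=4); 4→5: 2·5 + 2 = 12; 12−1 = 11
i=1: 11 = 2·5 + 1 (b=5); 5→6: 2·6 + 1 = 13; 13−1 = 12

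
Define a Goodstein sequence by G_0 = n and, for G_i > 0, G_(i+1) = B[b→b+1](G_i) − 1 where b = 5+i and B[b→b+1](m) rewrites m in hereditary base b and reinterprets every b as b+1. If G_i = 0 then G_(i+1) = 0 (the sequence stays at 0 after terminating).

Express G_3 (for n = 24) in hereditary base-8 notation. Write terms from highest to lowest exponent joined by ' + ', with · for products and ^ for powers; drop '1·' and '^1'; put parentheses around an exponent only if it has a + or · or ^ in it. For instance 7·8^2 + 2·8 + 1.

(0) 24|_5 = 4·5 + 4 ↦ 4·6 + 4|_6 = 28 ⇒ 27
(1) 27|_6 = 4·6 + 3 ↦ 4·7 + 3|_7 = 31 ⇒ 30
(2) 30|_7 = 4·7 + 2 ↦ 4·8 + 2|_8 = 34 ⇒ 33
(3) 33|_8 = 4·8 + 1 ↦ 4·9 + 1|_9 = 37 ⇒ 36

4·8 + 1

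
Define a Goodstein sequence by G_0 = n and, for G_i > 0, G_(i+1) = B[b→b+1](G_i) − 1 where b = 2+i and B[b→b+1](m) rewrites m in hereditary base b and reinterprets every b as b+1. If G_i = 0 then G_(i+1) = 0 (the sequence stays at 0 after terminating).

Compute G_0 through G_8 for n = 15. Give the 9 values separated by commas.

15, 111, 1283, 18752, 326593, 6588344, 150994943, 3524450280, 100077777775

[0] 15 ≡ 2^(2 + 1) + 2^2 + 2 + 1 (base 2). Lift 3: 112. −1: 111.
[1] 111 ≡ 3^(3 + 1) + 3^3 + 3 (base 3). Lift 4: 1284. −1: 1283.
[2] 1283 ≡ 4^(4 + 1) + 4^4 + 3 (base 4). Lift 5: 18753. −1: 18752.
[3] 18752 ≡ 5^(5 + 1) + 5^5 + 2 (base 5). Lift 6: 326594. −1: 326593.
[4] 326593 ≡ 6^(6 + 1) + 6^6 + 1 (base 6). Lift 7: 6588345. −1: 6588344.
[5] 6588344 ≡ 7^(7 + 1) + 7^7 (base 7). Lift 8: 150994944. −1: 150994943.
[6] 150994943 ≡ 8^(8 + 1) + 7·8^7 + 7·8^6 + 7·8^5 + 7·8^4 + 7·8^3 + 7·8^2 + 7·8 + 7 (base 8). Lift 9: 3524450281. −1: 3524450280.
[7] 3524450280 ≡ 9^(9 + 1) + 7·9^7 + 7·9^6 + 7·9^5 + 7·9^4 + 7·9^3 + 7·9^2 + 7·9 + 6 (base 9). Lift 10: 100077777776. −1: 100077777775.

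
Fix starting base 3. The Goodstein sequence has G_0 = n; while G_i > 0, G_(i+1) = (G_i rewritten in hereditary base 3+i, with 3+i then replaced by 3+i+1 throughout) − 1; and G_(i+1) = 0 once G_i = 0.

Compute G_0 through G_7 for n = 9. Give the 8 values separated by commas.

step 0: 9 = 3^2; sub 4 for 3: 4^2; = 16; G_1 = 16−1 = 15
step 1: 15 = 3·4 + 3; sub 5 for 4: 3·5 + 3; = 18; G_2 = 18−1 = 17
step 2: 17 = 3·5 + 2; sub 6 for 5: 3·6 + 2; = 20; G_3 = 20−1 = 19
step 3: 19 = 3·6 + 1; sub 7 for 6: 3·7 + 1; = 22; G_4 = 22−1 = 21
step 4: 21 = 3·7; sub 8 for 7: 3·8; = 24; G_5 = 24−1 = 23
step 5: 23 = 2·8 + 7; sub 9 for 8: 2·9 + 7; = 25; G_6 = 25−1 = 24
step 6: 24 = 2·9 + 6; sub 10 for 9: 2·10 + 6; = 26; G_7 = 26−1 = 25

9, 15, 17, 19, 21, 23, 24, 25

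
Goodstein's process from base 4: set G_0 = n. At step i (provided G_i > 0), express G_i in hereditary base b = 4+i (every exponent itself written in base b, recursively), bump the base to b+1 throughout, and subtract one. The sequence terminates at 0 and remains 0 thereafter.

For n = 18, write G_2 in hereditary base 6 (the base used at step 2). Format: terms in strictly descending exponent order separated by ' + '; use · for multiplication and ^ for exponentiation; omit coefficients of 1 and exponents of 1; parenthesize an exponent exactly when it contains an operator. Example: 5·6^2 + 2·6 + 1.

6^2

[0] 18 ≡ 4^2 + 2 (base 4). Lift 5: 27. −1: 26.
[1] 26 ≡ 5^2 + 1 (base 5). Lift 6: 37. −1: 36.
[2] 36 ≡ 6^2 (base 6). Lift 7: 49. −1: 48.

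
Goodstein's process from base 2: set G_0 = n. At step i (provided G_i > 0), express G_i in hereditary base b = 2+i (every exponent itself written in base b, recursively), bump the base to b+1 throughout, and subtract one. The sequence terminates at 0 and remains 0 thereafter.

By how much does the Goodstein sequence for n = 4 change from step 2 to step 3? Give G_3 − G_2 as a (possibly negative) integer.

4 —HB2→ 2^2 —bump→ 3^3 = 27 —(−1)→ 26
26 —HB3→ 2·3^2 + 2·3 + 2 —bump→ 2·4^2 + 2·4 + 2 = 42 —(−1)→ 41
41 —HB4→ 2·4^2 + 2·4 + 1 —bump→ 2·5^2 + 2·5 + 1 = 61 —(−1)→ 60

19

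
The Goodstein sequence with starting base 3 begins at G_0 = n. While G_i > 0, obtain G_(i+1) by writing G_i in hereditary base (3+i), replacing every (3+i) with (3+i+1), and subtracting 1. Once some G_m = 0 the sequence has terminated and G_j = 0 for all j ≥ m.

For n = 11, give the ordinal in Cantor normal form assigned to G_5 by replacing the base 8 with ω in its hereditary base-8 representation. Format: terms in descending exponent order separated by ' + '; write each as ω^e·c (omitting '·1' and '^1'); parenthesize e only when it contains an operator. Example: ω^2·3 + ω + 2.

ω·5 + 3

G_0=11  [base 3] 3^2 + 2  →[3↦4]→  4^2 + 2 = 18  −1 ⇒ G_1=17
G_1=17  [base 4] 4^2 + 1  →[4↦5]→  5^2 + 1 = 26  −1 ⇒ G_2=25
G_2=25  [base 5] 5^2  →[5↦6]→  6^2 = 36  −1 ⇒ G_3=35
G_3=35  [base 6] 5·6 + 5  →[6↦7]→  5·7 + 5 = 40  −1 ⇒ G_4=39
G_4=39  [base 7] 5·7 + 4  →[7↦8]→  5·8 + 4 = 44  −1 ⇒ G_5=43
G_5=43  [base 8] 5·8 + 3  →[8↦9]→  5·9 + 3 = 48  −1 ⇒ G_6=47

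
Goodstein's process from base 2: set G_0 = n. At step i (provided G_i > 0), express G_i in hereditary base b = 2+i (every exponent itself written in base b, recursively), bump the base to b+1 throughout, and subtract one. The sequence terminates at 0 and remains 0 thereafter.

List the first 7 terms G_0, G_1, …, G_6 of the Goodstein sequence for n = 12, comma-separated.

(0) 12|_2 = 2^(2 + 1) + 2^2 ↦ 3^(3 + 1) + 3^3|_3 = 108 ⇒ 107
(1) 107|_3 = 3^(3 + 1) + 2·3^2 + 2·3 + 2 ↦ 4^(4 + 1) + 2·4^2 + 2·4 + 2|_4 = 1066 ⇒ 1065
(2) 1065|_4 = 4^(4 + 1) + 2·4^2 + 2·4 + 1 ↦ 5^(5 + 1) + 2·5^2 + 2·5 + 1|_5 = 15686 ⇒ 15685
(3) 15685|_5 = 5^(5 + 1) + 2·5^2 + 2·5 ↦ 6^(6 + 1) + 2·6^2 + 2·6|_6 = 280020 ⇒ 280019
(4) 280019|_6 = 6^(6 + 1) + 2·6^2 + 6 + 5 ↦ 7^(7 + 1) + 2·7^2 + 7 + 5|_7 = 5764911 ⇒ 5764910
(5) 5764910|_7 = 7^(7 + 1) + 2·7^2 + 7 + 4 ↦ 8^(8 + 1) + 2·8^2 + 8 + 4|_8 = 134217868 ⇒ 134217867

12, 107, 1065, 15685, 280019, 5764910, 134217867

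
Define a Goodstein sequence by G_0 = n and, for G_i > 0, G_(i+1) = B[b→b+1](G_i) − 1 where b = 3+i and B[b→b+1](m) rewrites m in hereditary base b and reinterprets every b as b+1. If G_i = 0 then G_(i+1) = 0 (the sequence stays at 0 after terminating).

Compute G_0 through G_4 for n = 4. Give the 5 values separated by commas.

4, 4, 4, 3, 2

base 3: 4 = 3 + 1; at 4: 4 + 1 = 5; next = 4
base 4: 4 = 4; at 5: 5 = 5; next = 4
base 5: 4 = 4; at 6: 4 = 4; next = 3
base 6: 3 = 3; at 7: 3 = 3; next = 2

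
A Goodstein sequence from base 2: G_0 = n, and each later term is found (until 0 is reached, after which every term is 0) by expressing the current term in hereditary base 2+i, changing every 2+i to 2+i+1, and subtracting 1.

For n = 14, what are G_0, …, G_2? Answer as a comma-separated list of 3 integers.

[0] 14 ≡ 2^(2 + 1) + 2^2 + 2 (base 2). Lift 3: 111. −1: 110.
[1] 110 ≡ 3^(3 + 1) + 3^3 + 2 (base 3). Lift 4: 1282. −1: 1281.

14, 110, 1281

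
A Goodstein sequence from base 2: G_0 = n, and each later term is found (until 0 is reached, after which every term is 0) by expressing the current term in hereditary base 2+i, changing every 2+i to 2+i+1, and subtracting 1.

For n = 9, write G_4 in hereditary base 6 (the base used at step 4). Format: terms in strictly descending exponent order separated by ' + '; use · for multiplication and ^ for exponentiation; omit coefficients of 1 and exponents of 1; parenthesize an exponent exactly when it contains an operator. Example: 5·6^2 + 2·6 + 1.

3·6^6 + 3·6^3 + 3·6^2 + 3·6 + 1

base 2: 9 = 2^(2 + 1) + 1; at 3: 3^(3 + 1) + 1 = 82; next = 81
base 3: 81 = 3^(3 + 1); at 4: 4^(4 + 1) = 1024; next = 1023
base 4: 1023 = 3·4^4 + 3·4^3 + 3·4^2 + 3·4 + 3; at 5: 3·5^5 + 3·5^3 + 3·5^2 + 3·5 + 3 = 9843; next = 9842
base 5: 9842 = 3·5^5 + 3·5^3 + 3·5^2 + 3·5 + 2; at 6: 3·6^6 + 3·6^3 + 3·6^2 + 3·6 + 2 = 140744; next = 140743
base 6: 140743 = 3·6^6 + 3·6^3 + 3·6^2 + 3·6 + 1; at 7: 3·7^7 + 3·7^3 + 3·7^2 + 3·7 + 1 = 2471827; next = 2471826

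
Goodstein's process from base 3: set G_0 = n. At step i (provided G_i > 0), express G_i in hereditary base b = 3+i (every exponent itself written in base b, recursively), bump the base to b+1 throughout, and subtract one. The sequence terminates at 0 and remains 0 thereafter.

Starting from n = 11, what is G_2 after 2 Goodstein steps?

25

(0) 11|_3 = 3^2 + 2 ↦ 4^2 + 2|_4 = 18 ⇒ 17
(1) 17|_4 = 4^2 + 1 ↦ 5^2 + 1|_5 = 26 ⇒ 25
(2) 25|_5 = 5^2 ↦ 6^2|_6 = 36 ⇒ 35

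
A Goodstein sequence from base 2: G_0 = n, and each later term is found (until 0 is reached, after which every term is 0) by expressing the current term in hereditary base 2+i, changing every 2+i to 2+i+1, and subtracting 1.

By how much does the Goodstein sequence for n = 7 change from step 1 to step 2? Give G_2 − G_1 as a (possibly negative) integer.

229

7 —HB2→ 2^2 + 2 + 1 —bump→ 3^3 + 3 + 1 = 31 —(−1)→ 30
30 —HB3→ 3^3 + 3 —bump→ 4^4 + 4 = 260 —(−1)→ 259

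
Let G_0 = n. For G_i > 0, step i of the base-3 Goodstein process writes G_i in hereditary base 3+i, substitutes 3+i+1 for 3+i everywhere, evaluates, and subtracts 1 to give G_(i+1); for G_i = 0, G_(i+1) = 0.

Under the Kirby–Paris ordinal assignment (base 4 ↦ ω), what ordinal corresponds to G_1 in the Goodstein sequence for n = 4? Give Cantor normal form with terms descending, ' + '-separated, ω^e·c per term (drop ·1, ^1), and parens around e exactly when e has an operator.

ω

i=0: 4 = 3 + 1 (b=3); 3→4: 4 + 1 = 5; 5−1 = 4
i=1: 4 = 4 (b=4); 4→5: 5 = 5; 5−1 = 4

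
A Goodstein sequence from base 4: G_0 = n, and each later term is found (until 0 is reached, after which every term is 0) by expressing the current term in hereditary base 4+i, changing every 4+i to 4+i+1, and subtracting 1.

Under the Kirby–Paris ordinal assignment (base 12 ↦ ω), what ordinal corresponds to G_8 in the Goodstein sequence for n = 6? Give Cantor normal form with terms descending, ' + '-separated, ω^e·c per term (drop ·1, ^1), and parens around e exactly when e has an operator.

[0] 6 ≡ 4 + 2 (base 4). Lift 5: 7. −1: 6.
[1] 6 ≡ 5 + 1 (base 5). Lift 6: 7. −1: 6.
[2] 6 ≡ 6 (base 6). Lift 7: 7. −1: 6.
[3] 6 ≡ 6 (base 7). Lift 8: 6. −1: 5.
[4] 5 ≡ 5 (base 8). Lift 9: 5. −1: 4.
[5] 4 ≡ 4 (base 9). Lift 10: 4. −1: 3.
[6] 3 ≡ 3 (base 10). Lift 11: 3. −1: 2.
[7] 2 ≡ 2 (base 11). Lift 12: 2. −1: 1.

1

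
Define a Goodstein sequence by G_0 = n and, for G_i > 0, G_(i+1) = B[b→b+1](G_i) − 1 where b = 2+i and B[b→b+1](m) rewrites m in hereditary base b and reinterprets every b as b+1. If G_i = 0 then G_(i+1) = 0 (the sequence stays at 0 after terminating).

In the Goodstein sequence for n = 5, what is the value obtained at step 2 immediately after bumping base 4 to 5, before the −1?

[0] 5 ≡ 2^2 + 1 (base 2). Lift 3: 28. −1: 27.
[1] 27 ≡ 3^3 (base 3). Lift 4: 256. −1: 255.
[2] 255 ≡ 3·4^3 + 3·4^2 + 3·4 + 3 (base 4). Lift 5: 468. −1: 467.

468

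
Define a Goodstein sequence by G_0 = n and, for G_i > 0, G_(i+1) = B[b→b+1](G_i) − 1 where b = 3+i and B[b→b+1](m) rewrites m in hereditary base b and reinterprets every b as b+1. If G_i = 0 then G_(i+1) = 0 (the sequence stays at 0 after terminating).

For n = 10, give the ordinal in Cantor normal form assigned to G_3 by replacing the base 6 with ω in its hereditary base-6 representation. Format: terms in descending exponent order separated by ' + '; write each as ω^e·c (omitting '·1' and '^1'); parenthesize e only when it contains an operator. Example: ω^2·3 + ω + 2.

ω·4 + 3

i=0: 10 = 3^2 + 1 (b=3); 3→4: 4^2 + 1 = 17; 17−1 = 16
i=1: 16 = 4^2 (b=4); 4→5: 5^2 = 25; 25−1 = 24
i=2: 24 = 4·5 + 4 (b=5); 5→6: 4·6 + 4 = 28; 28−1 = 27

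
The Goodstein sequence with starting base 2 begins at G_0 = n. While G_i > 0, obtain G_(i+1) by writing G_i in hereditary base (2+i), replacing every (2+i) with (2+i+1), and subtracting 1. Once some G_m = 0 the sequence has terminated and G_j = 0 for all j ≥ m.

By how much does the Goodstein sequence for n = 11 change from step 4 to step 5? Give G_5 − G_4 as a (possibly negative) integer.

(0) 11|_2 = 2^(2 + 1) + 2 + 1 ↦ 3^(3 + 1) + 3 + 1|_3 = 85 ⇒ 84
(1) 84|_3 = 3^(3 + 1) + 3 ↦ 4^(4 + 1) + 4|_4 = 1028 ⇒ 1027
(2) 1027|_4 = 4^(4 + 1) + 3 ↦ 5^(5 + 1) + 3|_5 = 15628 ⇒ 15627
(3) 15627|_5 = 5^(5 + 1) + 2 ↦ 6^(6 + 1) + 2|_6 = 279938 ⇒ 279937
(4) 279937|_6 = 6^(6 + 1) + 1 ↦ 7^(7 + 1) + 1|_7 = 5764802 ⇒ 5764801

5484864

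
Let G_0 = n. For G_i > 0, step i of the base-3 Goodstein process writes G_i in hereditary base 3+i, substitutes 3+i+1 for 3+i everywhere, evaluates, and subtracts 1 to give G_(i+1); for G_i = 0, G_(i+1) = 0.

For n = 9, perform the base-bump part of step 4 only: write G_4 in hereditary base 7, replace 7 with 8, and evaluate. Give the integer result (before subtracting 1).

G_0 = 9. HB_3(9) = 3^2. Bump = 16. G_1 = 15.
G_1 = 15. HB_4(15) = 3·4 + 3. Bump = 18. G_2 = 17.
G_2 = 17. HB_5(17) = 3·5 + 2. Bump = 20. G_3 = 19.
G_3 = 19. HB_6(19) = 3·6 + 1. Bump = 22. G_4 = 21.
G_4 = 21. HB_7(21) = 3·7. Bump = 24. G_5 = 23.

24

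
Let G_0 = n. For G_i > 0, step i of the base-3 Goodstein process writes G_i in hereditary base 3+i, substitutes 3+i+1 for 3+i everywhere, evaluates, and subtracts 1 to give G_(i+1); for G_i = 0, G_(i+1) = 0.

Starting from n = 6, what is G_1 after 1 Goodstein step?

7

(0) 6|_3 = 2·3 ↦ 2·4|_4 = 8 ⇒ 7
(1) 7|_4 = 4 + 3 ↦ 5 + 3|_5 = 8 ⇒ 7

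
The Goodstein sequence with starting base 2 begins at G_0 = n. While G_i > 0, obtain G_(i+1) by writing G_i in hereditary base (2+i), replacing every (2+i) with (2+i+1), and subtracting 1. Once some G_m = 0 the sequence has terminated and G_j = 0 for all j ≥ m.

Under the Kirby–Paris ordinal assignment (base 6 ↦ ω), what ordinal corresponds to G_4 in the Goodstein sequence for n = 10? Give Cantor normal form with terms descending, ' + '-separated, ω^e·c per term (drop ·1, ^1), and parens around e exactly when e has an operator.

G_0 = 10. HB_2(10) = 2^(2 + 1) + 2. Bump = 84. G_1 = 83.
G_1 = 83. HB_3(83) = 3^(3 + 1) + 2. Bump = 1026. G_2 = 1025.
G_2 = 1025. HB_4(1025) = 4^(4 + 1) + 1. Bump = 15626. G_3 = 15625.
G_3 = 15625. HB_5(15625) = 5^(5 + 1). Bump = 279936. G_4 = 279935.
G_4 = 279935. HB_6(279935) = 5·6^6 + 5·6^5 + 5·6^4 + 5·6^3 + 5·6^2 + 5·6 + 5. Bump = 4215755. G_5 = 4215754.

ω^ω·5 + ω^5·5 + ω^4·5 + ω^3·5 + ω^2·5 + ω·5 + 5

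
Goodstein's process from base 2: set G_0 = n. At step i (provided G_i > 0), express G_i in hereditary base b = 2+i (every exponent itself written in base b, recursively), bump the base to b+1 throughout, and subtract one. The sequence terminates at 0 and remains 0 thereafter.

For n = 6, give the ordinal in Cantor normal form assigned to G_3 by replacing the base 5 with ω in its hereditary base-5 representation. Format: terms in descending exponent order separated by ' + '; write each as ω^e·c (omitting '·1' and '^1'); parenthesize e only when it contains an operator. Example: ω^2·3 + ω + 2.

base 2: 6 = 2^2 + 2; at 3: 3^3 + 3 = 30; next = 29
base 3: 29 = 3^3 + 2; at 4: 4^4 + 2 = 258; next = 257
base 4: 257 = 4^4 + 1; at 5: 5^5 + 1 = 3126; next = 3125
base 5: 3125 = 5^5; at 6: 6^6 = 46656; next = 46655

ω^ω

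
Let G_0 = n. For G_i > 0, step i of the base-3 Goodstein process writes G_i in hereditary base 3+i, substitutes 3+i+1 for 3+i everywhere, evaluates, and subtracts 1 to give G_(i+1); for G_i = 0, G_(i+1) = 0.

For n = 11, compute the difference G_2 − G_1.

8

(0) 11|_3 = 3^2 + 2 ↦ 4^2 + 2|_4 = 18 ⇒ 17
(1) 17|_4 = 4^2 + 1 ↦ 5^2 + 1|_5 = 26 ⇒ 25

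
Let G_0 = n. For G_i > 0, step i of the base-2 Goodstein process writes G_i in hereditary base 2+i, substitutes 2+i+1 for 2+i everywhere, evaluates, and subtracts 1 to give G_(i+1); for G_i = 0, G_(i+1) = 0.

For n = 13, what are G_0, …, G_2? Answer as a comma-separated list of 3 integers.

[0] 13 ≡ 2^(2 + 1) + 2^2 + 1 (base 2). Lift 3: 109. −1: 108.
[1] 108 ≡ 3^(3 + 1) + 3^3 (base 3). Lift 4: 1280. −1: 1279.

13, 108, 1279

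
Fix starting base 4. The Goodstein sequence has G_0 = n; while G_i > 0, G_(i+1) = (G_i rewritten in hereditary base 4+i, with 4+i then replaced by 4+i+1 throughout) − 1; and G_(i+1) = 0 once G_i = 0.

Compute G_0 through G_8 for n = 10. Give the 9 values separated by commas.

10 —HB4→ 2·4 + 2 —bump→ 2·5 + 2 = 12 —(−1)→ 11
11 —HB5→ 2·5 + 1 —bump→ 2·6 + 1 = 13 —(−1)→ 12
12 —HB6→ 2·6 —bump→ 2·7 = 14 —(−1)→ 13
13 —HB7→ 7 + 6 —bump→ 8 + 6 = 14 —(−1)→ 13
13 —HB8→ 8 + 5 —bump→ 9 + 5 = 14 —(−1)→ 13
13 —HB9→ 9 + 4 —bump→ 10 + 4 = 14 —(−1)→ 13
13 —HB10→ 10 + 3 —bump→ 11 + 3 = 14 —(−1)→ 13
13 —HB11→ 11 + 2 —bump→ 12 + 2 = 14 —(−1)→ 13

10, 11, 12, 13, 13, 13, 13, 13, 13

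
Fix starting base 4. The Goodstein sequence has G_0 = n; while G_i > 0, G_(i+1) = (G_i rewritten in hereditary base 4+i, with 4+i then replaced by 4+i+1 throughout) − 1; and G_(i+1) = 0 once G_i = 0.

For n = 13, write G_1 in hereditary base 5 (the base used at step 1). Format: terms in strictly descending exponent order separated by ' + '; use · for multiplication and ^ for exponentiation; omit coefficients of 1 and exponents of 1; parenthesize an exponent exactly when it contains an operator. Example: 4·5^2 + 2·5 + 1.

3·5

[0] 13 ≡ 3·4 + 1 (base 4). Lift 5: 16. −1: 15.
[1] 15 ≡ 3·5 (base 5). Lift 6: 18. −1: 17.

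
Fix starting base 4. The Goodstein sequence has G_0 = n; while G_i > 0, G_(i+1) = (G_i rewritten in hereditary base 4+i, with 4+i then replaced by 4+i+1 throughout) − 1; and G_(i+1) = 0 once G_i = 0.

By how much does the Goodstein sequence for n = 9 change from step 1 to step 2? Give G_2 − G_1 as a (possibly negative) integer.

9 —HB4→ 2·4 + 1 —bump→ 2·5 + 1 = 11 —(−1)→ 10
10 —HB5→ 2·5 —bump→ 2·6 = 12 —(−1)→ 11

1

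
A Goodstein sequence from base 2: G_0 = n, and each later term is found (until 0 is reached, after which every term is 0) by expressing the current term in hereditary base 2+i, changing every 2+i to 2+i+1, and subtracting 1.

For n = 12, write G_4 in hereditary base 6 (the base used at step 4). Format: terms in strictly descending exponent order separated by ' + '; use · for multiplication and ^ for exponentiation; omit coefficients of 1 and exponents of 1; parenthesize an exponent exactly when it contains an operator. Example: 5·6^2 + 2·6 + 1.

G_0=12  [base 2] 2^(2 + 1) + 2^2  →[2↦3]→  3^(3 + 1) + 3^3 = 108  −1 ⇒ G_1=107
G_1=107  [base 3] 3^(3 + 1) + 2·3^2 + 2·3 + 2  →[3↦4]→  4^(4 + 1) + 2·4^2 + 2·4 + 2 = 1066  −1 ⇒ G_2=1065
G_2=1065  [base 4] 4^(4 + 1) + 2·4^2 + 2·4 + 1  →[4↦5]→  5^(5 + 1) + 2·5^2 + 2·5 + 1 = 15686  −1 ⇒ G_3=15685
G_3=15685  [base 5] 5^(5 + 1) + 2·5^2 + 2·5  →[5↦6]→  6^(6 + 1) + 2·6^2 + 2·6 = 280020  −1 ⇒ G_4=280019
G_4=280019  [base 6] 6^(6 + 1) + 2·6^2 + 6 + 5  →[6↦7]→  7^(7 + 1) + 2·7^2 + 7 + 5 = 5764911  −1 ⇒ G_5=5764910

6^(6 + 1) + 2·6^2 + 6 + 5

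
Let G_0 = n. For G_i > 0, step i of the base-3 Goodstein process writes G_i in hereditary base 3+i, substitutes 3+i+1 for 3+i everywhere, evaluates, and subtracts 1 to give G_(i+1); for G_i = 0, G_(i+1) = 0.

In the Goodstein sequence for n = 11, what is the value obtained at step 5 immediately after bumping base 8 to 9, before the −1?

G_0=11  [base 3] 3^2 + 2  →[3↦4]→  4^2 + 2 = 18  −1 ⇒ G_1=17
G_1=17  [base 4] 4^2 + 1  →[4↦5]→  5^2 + 1 = 26  −1 ⇒ G_2=25
G_2=25  [base 5] 5^2  →[5↦6]→  6^2 = 36  −1 ⇒ G_3=35
G_3=35  [base 6] 5·6 + 5  →[6↦7]→  5·7 + 5 = 40  −1 ⇒ G_4=39
G_4=39  [base 7] 5·7 + 4  →[7↦8]→  5·8 + 4 = 44  −1 ⇒ G_5=43
G_5=43  [base 8] 5·8 + 3  →[8↦9]→  5·9 + 3 = 48  −1 ⇒ G_6=47

48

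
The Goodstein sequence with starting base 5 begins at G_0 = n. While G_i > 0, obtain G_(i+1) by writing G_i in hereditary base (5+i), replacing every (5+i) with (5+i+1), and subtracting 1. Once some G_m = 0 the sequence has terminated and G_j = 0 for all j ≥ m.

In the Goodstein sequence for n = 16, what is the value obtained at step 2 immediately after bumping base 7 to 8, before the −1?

22

16 —HB5→ 3·5 + 1 —bump→ 3·6 + 1 = 19 —(−1)→ 18
18 —HB6→ 3·6 —bump→ 3·7 = 21 —(−1)→ 20
20 —HB7→ 2·7 + 6 —bump→ 2·8 + 6 = 22 —(−1)→ 21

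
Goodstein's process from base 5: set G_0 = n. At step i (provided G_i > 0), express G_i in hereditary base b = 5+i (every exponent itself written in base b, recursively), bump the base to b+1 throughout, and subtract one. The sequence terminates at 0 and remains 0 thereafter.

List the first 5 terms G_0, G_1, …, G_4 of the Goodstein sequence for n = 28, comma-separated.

28, 38, 50, 64, 80

step 0: 28 = 5^2 + 3; sub 6 for 5: 6^2 + 3; = 39; G_1 = 39−1 = 38
step 1: 38 = 6^2 + 2; sub 7 for 6: 7^2 + 2; = 51; G_2 = 51−1 = 50
step 2: 50 = 7^2 + 1; sub 8 for 7: 8^2 + 1; = 65; G_3 = 65−1 = 64
step 3: 64 = 8^2; sub 9 for 8: 9^2; = 81; G_4 = 81−1 = 80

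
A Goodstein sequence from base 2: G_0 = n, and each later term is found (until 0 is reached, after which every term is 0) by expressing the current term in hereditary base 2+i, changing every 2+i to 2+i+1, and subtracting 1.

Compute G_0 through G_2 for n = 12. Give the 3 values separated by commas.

12, 107, 1065

[0] 12 ≡ 2^(2 + 1) + 2^2 (base 2). Lift 3: 108. −1: 107.
[1] 107 ≡ 3^(3 + 1) + 2·3^2 + 2·3 + 2 (base 3). Lift 4: 1066. −1: 1065.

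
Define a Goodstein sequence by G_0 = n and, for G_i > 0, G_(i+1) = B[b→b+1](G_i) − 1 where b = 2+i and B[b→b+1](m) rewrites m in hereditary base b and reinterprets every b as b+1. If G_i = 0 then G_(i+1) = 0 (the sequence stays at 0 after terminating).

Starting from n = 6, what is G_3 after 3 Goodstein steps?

3125

step 0: 6 = 2^2 + 2; sub 3 for 2: 3^3 + 3; = 30; G_1 = 30−1 = 29
step 1: 29 = 3^3 + 2; sub 4 for 3: 4^4 + 2; = 258; G_2 = 258−1 = 257
step 2: 257 = 4^4 + 1; sub 5 for 4: 5^5 + 1; = 3126; G_3 = 3126−1 = 3125
step 3: 3125 = 5^5; sub 6 for 5: 6^6; = 46656; G_4 = 46656−1 = 46655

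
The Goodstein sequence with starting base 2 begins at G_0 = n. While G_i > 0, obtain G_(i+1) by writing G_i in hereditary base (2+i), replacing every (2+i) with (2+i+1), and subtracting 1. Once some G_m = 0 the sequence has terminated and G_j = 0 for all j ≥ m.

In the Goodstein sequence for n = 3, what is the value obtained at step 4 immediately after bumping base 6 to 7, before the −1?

1

G_0=3  [base 2] 2 + 1  →[2↦3]→  3 + 1 = 4  −1 ⇒ G_1=3
G_1=3  [base 3] 3  →[3↦4]→  4 = 4  −1 ⇒ G_2=3
G_2=3  [base 4] 3  →[4↦5]→  3 = 3  −1 ⇒ G_3=2
G_3=2  [base 5] 2  →[5↦6]→  2 = 2  −1 ⇒ G_4=1
G_4=1  [base 6] 1  →[6↦7]→  1 = 1  −1 ⇒ G_5=0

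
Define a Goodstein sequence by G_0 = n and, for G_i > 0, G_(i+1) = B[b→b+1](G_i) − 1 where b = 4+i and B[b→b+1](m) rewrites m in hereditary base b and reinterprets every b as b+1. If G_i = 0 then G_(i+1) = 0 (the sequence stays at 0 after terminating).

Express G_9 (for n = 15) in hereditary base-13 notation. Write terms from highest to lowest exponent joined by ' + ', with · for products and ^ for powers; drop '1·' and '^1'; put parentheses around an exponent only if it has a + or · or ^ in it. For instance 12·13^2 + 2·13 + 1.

[0] 15 ≡ 3·4 + 3 (base 4). Lift 5: 18. −1: 17.
[1] 17 ≡ 3·5 + 2 (base 5). Lift 6: 20. −1: 19.
[2] 19 ≡ 3·6 + 1 (base 6). Lift 7: 22. −1: 21.
[3] 21 ≡ 3·7 (base 7). Lift 8: 24. −1: 23.
[4] 23 ≡ 2·8 + 7 (base 8). Lift 9: 25. −1: 24.
[5] 24 ≡ 2·9 + 6 (base 9). Lift 10: 26. −1: 25.
[6] 25 ≡ 2·10 + 5 (base 10). Lift 11: 27. −1: 26.
[7] 26 ≡ 2·11 + 4 (base 11). Lift 12: 28. −1: 27.
[8] 27 ≡ 2·12 + 3 (base 12). Lift 13: 29. −1: 28.

2·13 + 2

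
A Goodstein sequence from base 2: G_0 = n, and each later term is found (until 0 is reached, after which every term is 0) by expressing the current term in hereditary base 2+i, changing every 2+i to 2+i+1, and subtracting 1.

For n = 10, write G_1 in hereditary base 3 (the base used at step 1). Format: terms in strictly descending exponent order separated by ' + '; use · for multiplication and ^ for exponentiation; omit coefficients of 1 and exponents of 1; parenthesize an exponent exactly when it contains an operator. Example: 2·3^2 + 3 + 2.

3^(3 + 1) + 2

G_0 = 10. HB_2(10) = 2^(2 + 1) + 2. Bump = 84. G_1 = 83.
G_1 = 83. HB_3(83) = 3^(3 + 1) + 2. Bump = 1026. G_2 = 1025.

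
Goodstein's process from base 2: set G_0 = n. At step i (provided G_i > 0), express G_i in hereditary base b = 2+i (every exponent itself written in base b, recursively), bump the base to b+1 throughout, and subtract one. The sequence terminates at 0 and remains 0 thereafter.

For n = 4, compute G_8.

211

(0) 4|_2 = 2^2 ↦ 3^3|_3 = 27 ⇒ 26
(1) 26|_3 = 2·3^2 + 2·3 + 2 ↦ 2·4^2 + 2·4 + 2|_4 = 42 ⇒ 41
(2) 41|_4 = 2·4^2 + 2·4 + 1 ↦ 2·5^2 + 2·5 + 1|_5 = 61 ⇒ 60
(3) 60|_5 = 2·5^2 + 2·5 ↦ 2·6^2 + 2·6|_6 = 84 ⇒ 83
(4) 83|_6 = 2·6^2 + 6 + 5 ↦ 2·7^2 + 7 + 5|_7 = 110 ⇒ 109
(5) 109|_7 = 2·7^2 + 7 + 4 ↦ 2·8^2 + 8 + 4|_8 = 140 ⇒ 139
(6) 139|_8 = 2·8^2 + 8 + 3 ↦ 2·9^2 + 9 + 3|_9 = 174 ⇒ 173
(7) 173|_9 = 2·9^2 + 9 + 2 ↦ 2·10^2 + 10 + 2|_10 = 212 ⇒ 211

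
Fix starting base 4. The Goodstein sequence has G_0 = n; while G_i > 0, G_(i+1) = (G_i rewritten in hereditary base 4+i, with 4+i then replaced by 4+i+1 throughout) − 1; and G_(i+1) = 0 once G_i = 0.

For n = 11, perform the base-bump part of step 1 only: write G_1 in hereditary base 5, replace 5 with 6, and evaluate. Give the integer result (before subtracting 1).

14

base 4: 11 = 2·4 + 3; at 5: 2·5 + 3 = 13; next = 12
base 5: 12 = 2·5 + 2; at 6: 2·6 + 2 = 14; next = 13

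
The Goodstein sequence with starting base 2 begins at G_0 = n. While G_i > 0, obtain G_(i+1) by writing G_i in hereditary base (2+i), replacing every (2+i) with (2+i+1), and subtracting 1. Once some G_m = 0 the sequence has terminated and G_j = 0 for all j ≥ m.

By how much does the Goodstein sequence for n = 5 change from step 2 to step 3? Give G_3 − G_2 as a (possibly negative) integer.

212

[0] 5 ≡ 2^2 + 1 (base 2). Lift 3: 28. −1: 27.
[1] 27 ≡ 3^3 (base 3). Lift 4: 256. −1: 255.
[2] 255 ≡ 3·4^3 + 3·4^2 + 3·4 + 3 (base 4). Lift 5: 468. −1: 467.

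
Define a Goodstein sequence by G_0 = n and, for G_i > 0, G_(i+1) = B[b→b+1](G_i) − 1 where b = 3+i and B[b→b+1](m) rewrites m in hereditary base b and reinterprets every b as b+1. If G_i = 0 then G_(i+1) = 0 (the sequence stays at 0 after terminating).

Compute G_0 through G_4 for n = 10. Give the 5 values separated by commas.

i=0: 10 = 3^2 + 1 (b=3); 3→4: 4^2 + 1 = 17; 17−1 = 16
i=1: 16 = 4^2 (b=4); 4→5: 5^2 = 25; 25−1 = 24
i=2: 24 = 4·5 + 4 (b=5); 5→6: 4·6 + 4 = 28; 28−1 = 27
i=3: 27 = 4·6 + 3 (b=6); 6→7: 4·7 + 3 = 31; 31−1 = 30

10, 16, 24, 27, 30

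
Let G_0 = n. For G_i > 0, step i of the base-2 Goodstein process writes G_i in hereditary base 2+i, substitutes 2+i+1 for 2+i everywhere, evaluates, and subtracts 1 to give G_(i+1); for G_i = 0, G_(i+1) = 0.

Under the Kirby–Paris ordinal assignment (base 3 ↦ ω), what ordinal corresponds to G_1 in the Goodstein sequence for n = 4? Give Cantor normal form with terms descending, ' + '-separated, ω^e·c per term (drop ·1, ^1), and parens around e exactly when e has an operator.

ω^2·2 + ω·2 + 2

G_0=4  [base 2] 2^2  →[2↦3]→  3^3 = 27  −1 ⇒ G_1=26
G_1=26  [base 3] 2·3^2 + 2·3 + 2  →[3↦4]→  2·4^2 + 2·4 + 2 = 42  −1 ⇒ G_2=41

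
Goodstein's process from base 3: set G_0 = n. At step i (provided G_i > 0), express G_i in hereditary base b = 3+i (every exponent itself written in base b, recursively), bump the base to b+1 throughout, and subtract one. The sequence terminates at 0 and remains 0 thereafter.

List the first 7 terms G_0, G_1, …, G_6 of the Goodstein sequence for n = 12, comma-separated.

base 3: 12 = 3^2 + 3; at 4: 4^2 + 4 = 20; next = 19
base 4: 19 = 4^2 + 3; at 5: 5^2 + 3 = 28; next = 27
base 5: 27 = 5^2 + 2; at 6: 6^2 + 2 = 38; next = 37
base 6: 37 = 6^2 + 1; at 7: 7^2 + 1 = 50; next = 49
base 7: 49 = 7^2; at 8: 8^2 = 64; next = 63
base 8: 63 = 7·8 + 7; at 9: 7·9 + 7 = 70; next = 69

12, 19, 27, 37, 49, 63, 69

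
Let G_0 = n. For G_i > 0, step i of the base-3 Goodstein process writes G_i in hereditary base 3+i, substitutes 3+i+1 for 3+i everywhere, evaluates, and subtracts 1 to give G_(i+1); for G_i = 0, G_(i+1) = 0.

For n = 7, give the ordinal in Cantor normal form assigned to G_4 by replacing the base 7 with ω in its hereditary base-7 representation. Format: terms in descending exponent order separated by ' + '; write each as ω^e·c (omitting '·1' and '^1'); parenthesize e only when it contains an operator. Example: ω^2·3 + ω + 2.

ω + 2

[0] 7 ≡ 2·3 + 1 (base 3). Lift 4: 9. −1: 8.
[1] 8 ≡ 2·4 (base 4). Lift 5: 10. −1: 9.
[2] 9 ≡ 5 + 4 (base 5). Lift 6: 10. −1: 9.
[3] 9 ≡ 6 + 3 (base 6). Lift 7: 10. −1: 9.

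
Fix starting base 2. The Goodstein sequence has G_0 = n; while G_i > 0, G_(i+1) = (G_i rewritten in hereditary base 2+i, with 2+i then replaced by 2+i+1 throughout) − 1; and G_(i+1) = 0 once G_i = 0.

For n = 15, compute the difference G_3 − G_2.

step 0: 15 = 2^(2 + 1) + 2^2 + 2 + 1; sub 3 for 2: 3^(3 + 1) + 3^3 + 3 + 1; = 112; G_1 = 112−1 = 111
step 1: 111 = 3^(3 + 1) + 3^3 + 3; sub 4 for 3: 4^(4 + 1) + 4^4 + 4; = 1284; G_2 = 1284−1 = 1283
step 2: 1283 = 4^(4 + 1) + 4^4 + 3; sub 5 for 4: 5^(5 + 1) + 5^5 + 3; = 18753; G_3 = 18753−1 = 18752

17469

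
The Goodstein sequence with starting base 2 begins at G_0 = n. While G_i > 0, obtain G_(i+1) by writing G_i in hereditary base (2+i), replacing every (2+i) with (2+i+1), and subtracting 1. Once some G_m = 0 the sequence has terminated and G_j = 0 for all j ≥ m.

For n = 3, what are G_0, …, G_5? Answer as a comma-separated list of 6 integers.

3, 3, 3, 2, 1, 0

G_0=3  [base 2] 2 + 1  →[2↦3]→  3 + 1 = 4  −1 ⇒ G_1=3
G_1=3  [base 3] 3  →[3↦4]→  4 = 4  −1 ⇒ G_2=3
G_2=3  [base 4] 3  →[4↦5]→  3 = 3  −1 ⇒ G_3=2
G_3=2  [base 5] 2  →[5↦6]→  2 = 2  −1 ⇒ G_4=1
G_4=1  [base 6] 1  →[6↦7]→  1 = 1  −1 ⇒ G_5=0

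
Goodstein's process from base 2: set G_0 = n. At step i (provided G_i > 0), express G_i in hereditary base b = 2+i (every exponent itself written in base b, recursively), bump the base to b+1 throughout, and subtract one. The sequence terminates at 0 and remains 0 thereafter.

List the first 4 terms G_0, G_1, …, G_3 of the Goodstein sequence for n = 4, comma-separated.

4, 26, 41, 60

step 0: 4 = 2^2; sub 3 for 2: 3^3; = 27; G_1 = 27−1 = 26
step 1: 26 = 2·3^2 + 2·3 + 2; sub 4 for 3: 2·4^2 + 2·4 + 2; = 42; G_2 = 42−1 = 41
step 2: 41 = 2·4^2 + 2·4 + 1; sub 5 for 4: 2·5^2 + 2·5 + 1; = 61; G_3 = 61−1 = 60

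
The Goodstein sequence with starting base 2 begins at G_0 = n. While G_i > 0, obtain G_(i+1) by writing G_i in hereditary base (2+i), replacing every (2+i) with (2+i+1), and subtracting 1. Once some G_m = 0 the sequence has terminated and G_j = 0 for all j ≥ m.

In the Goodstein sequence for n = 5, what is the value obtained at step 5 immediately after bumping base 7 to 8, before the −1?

G_0 = 5. HB_2(5) = 2^2 + 1. Bump = 28. G_1 = 27.
G_1 = 27. HB_3(27) = 3^3. Bump = 256. G_2 = 255.
G_2 = 255. HB_4(255) = 3·4^3 + 3·4^2 + 3·4 + 3. Bump = 468. G_3 = 467.
G_3 = 467. HB_5(467) = 3·5^3 + 3·5^2 + 3·5 + 2. Bump = 776. G_4 = 775.
G_4 = 775. HB_6(775) = 3·6^3 + 3·6^2 + 3·6 + 1. Bump = 1198. G_5 = 1197.

1752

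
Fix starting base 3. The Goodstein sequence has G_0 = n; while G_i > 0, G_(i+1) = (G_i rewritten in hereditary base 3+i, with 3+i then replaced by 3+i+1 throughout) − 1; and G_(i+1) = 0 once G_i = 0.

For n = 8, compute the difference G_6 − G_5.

(0) 8|_3 = 2·3 + 2 ↦ 2·4 + 2|_4 = 10 ⇒ 9
(1) 9|_4 = 2·4 + 1 ↦ 2·5 + 1|_5 = 11 ⇒ 10
(2) 10|_5 = 2·5 ↦ 2·6|_6 = 12 ⇒ 11
(3) 11|_6 = 6 + 5 ↦ 7 + 5|_7 = 12 ⇒ 11
(4) 11|_7 = 7 + 4 ↦ 8 + 4|_8 = 12 ⇒ 11
(5) 11|_8 = 8 + 3 ↦ 9 + 3|_9 = 12 ⇒ 11

0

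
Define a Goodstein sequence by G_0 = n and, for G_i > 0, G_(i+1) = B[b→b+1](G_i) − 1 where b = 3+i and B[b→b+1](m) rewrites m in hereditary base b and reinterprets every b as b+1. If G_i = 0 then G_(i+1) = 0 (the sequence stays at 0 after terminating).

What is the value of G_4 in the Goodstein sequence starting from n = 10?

i=0: 10 = 3^2 + 1 (b=3); 3→4: 4^2 + 1 = 17; 17−1 = 16
i=1: 16 = 4^2 (b=4); 4→5: 5^2 = 25; 25−1 = 24
i=2: 24 = 4·5 + 4 (b=5); 5→6: 4·6 + 4 = 28; 28−1 = 27
i=3: 27 = 4·6 + 3 (b=6); 6→7: 4·7 + 3 = 31; 31−1 = 30
i=4: 30 = 4·7 + 2 (b=7); 7→8: 4·8 + 2 = 34; 34−1 = 33

30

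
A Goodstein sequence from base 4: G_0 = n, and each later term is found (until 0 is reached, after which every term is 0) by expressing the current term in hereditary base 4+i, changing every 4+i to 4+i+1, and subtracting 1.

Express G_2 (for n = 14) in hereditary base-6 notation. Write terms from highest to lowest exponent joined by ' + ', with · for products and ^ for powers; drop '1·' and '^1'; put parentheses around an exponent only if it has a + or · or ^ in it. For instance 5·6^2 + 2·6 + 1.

3·6

14 —HB4→ 3·4 + 2 —bump→ 3·5 + 2 = 17 —(−1)→ 16
16 —HB5→ 3·5 + 1 —bump→ 3·6 + 1 = 19 —(−1)→ 18
18 —HB6→ 3·6 —bump→ 3·7 = 21 —(−1)→ 20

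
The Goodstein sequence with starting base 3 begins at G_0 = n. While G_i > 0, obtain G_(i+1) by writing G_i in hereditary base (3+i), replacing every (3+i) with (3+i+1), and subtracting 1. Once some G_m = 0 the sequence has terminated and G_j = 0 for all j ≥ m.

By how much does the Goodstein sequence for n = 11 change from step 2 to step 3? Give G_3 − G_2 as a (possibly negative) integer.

10

base 3: 11 = 3^2 + 2; at 4: 4^2 + 2 = 18; next = 17
base 4: 17 = 4^2 + 1; at 5: 5^2 + 1 = 26; next = 25
base 5: 25 = 5^2; at 6: 6^2 = 36; next = 35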